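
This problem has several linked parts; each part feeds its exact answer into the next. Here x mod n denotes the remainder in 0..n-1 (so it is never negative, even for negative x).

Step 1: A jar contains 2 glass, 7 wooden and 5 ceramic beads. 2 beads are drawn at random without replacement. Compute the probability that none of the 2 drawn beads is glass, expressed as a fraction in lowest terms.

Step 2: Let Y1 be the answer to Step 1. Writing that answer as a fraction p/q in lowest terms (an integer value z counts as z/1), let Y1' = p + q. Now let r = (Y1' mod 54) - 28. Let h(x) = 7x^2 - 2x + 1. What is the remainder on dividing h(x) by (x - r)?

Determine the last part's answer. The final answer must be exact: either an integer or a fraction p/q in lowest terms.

3046

Step 1: total draws C(14,2) = 91; favorable C(12,2) = 66; P = 66/91; answer 66/91
Step 2: Y1 = 66/91; threaded value p + q = 157; r = 21; remainder = value at the root: 7*(21)^2 - 2*(21)^1 + 1 = (3087) + (-42) + (1) = 3046; answer 3046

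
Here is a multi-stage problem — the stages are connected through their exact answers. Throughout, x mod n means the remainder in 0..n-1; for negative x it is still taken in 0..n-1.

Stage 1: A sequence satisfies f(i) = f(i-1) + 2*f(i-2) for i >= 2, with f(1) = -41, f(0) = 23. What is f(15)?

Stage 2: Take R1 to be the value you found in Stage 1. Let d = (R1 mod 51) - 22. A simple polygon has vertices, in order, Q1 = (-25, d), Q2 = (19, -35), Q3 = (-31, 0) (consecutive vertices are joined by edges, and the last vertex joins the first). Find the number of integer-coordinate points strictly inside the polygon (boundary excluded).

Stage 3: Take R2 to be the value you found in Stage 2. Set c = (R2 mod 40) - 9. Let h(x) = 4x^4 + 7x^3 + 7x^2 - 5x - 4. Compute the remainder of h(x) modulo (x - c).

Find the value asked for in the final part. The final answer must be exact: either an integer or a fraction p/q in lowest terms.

292524

Stage 1: f(2) = 1*(-41) + 2*(23) = 5; iterating: f(2)=5, f(3)=-77, f(4)=-67, f(5)=-221, f(6)=-355, f(7)=-797, f(8)=-1507, f(9)=-3101, f(10)=-6115, f(11)=-12317, f(12)=-24547, f(13)=-49181, f(14)=-98275, f(15)=-196637; answer -196637
Stage 2: R1 = -196637; d = -3; cross terms: (-25*-35 - 19*-3)=932, (19*0 - -31*-35)=-1085, (-31*-3 - -25*0)=93; twice the area = |-60| = 60; area = 30; boundary points = 4 + 5 + 3 = 12; strictly interior points = area - boundary/2 + 1 = 25; answer 25
Stage 3: R2 = 25; c = 16; remainder = value at the root: 4*(16)^4 + 7*(16)^3 + 7*(16)^2 - 5*(16)^1 - 4 = (262144) + (28672) + (1792) + (-80) + (-4) = 292524; answer 292524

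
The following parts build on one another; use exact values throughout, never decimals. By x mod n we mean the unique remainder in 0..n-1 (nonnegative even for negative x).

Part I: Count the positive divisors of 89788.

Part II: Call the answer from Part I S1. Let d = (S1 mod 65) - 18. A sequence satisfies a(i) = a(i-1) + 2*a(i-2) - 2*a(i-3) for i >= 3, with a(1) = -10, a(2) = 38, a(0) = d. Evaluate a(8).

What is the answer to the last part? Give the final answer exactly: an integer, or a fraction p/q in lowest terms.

Part I: 89788 = 2^2 * 22447; number of divisors = (2+1) * (1+1) = 6; answer 6
Part II: S1 = 6; d = -12; a(3) = 1*(38) + 2*(-10) - 2*(-12) = 42; iterating: a(3)=42, a(4)=138, a(5)=146, a(6)=338, a(7)=354, a(8)=738; answer 738

738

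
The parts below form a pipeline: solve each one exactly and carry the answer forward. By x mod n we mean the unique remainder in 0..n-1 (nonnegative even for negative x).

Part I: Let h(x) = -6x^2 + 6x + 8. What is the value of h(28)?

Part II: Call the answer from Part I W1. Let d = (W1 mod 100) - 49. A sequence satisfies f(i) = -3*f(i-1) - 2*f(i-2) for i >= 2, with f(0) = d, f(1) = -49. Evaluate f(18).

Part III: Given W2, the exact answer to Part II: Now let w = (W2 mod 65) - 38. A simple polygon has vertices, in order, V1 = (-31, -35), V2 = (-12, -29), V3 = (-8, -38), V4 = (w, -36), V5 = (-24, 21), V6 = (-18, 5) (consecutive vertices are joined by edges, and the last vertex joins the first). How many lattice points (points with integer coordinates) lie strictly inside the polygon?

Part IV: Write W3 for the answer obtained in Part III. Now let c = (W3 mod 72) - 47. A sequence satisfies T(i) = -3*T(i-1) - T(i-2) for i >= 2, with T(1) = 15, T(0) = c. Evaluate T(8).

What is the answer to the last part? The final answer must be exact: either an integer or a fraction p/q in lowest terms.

-4249

Part I: -6*(28)^2 + 6*(28)^1 + 8 = (-4704) + (168) + (8) = -4528; answer -4528
Part II: W1 = -4528; d = 23; f(2) = -3*(-49) - 2*(23) = 101; iterating: f(2)=101, f(3)=-205, f(4)=413, f(5)=-829, f(6)=1661, f(7)=-3325, f(8)=6653, f(9)=-13309, f(10)=26621, f(11)=-53245, f(12)=106493, f(13)=-212989, f(14)=425981, f(15)=-851965, f(16)=1703933, f(17)=-3407869, f(18)=6815741; answer 6815741
Part III: W2 = 6815741; w = -2; cross terms: (-31*-29 - -12*-35)=479, (-12*-38 - -8*-29)=224, (-8*-36 - -2*-38)=212, (-2*21 - -24*-36)=-906, (-24*5 - -18*21)=258, (-18*-35 - -31*5)=785; twice the area = |1052| = 1052; area = 526; boundary points = 1 + 1 + 2 + 1 + 2 + 1 = 8; strictly interior points = area - boundary/2 + 1 = 523; answer 523
Part IV: W3 = 523; c = -28; T(2) = -3*(15) - 1*(-28) = -17; iterating: T(2)=-17, T(3)=36, T(4)=-91, T(5)=237, T(6)=-620, T(7)=1623, T(8)=-4249; answer -4249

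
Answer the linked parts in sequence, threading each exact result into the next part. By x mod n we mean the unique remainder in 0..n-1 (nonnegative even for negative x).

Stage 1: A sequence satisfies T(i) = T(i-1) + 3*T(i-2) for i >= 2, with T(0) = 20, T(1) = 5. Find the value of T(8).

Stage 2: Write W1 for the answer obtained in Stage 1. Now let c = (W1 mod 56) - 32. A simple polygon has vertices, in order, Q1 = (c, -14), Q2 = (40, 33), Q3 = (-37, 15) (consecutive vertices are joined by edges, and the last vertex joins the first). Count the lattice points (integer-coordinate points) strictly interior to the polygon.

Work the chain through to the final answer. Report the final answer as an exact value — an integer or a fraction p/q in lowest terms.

Stage 1: T(2) = 1*(5) + 3*(20) = 65; iterating: T(2)=65, T(3)=80, T(4)=275, T(5)=515, T(6)=1340, T(7)=2885, T(8)=6905; answer 6905
Stage 2: W1 = 6905; c = -15; cross terms: (-15*33 - 40*-14)=65, (40*15 - -37*33)=1821, (-37*-14 - -15*15)=743; twice the area = |2629| = 2629; area = 2629/2; boundary points = 1 + 1 + 1 = 3; strictly interior points = area - boundary/2 + 1 = 1314; answer 1314

1314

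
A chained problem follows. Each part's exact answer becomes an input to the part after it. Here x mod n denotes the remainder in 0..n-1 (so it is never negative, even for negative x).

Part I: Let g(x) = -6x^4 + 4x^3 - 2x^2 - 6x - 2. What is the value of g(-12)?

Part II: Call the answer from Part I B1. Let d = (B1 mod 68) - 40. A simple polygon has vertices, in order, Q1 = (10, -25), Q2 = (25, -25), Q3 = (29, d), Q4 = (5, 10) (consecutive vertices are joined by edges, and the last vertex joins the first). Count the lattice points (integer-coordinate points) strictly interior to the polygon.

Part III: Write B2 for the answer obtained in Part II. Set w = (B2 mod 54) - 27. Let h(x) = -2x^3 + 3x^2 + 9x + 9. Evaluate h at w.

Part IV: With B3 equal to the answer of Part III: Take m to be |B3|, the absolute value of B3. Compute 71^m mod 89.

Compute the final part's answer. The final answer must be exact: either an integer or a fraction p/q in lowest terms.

10

Part I: -6*(-12)^4 + 4*(-12)^3 - 2*(-12)^2 - 6*(-12)^1 - 2 = (-124416) + (-6912) + (-288) + (72) + (-2) = -131546; answer -131546
Part II: B1 = -131546; d = -6; cross terms: (10*-25 - 25*-25)=375, (25*-6 - 29*-25)=575, (29*10 - 5*-6)=320, (5*-25 - 10*10)=-225; twice the area = |1045| = 1045; area = 1045/2; boundary points = 15 + 1 + 8 + 5 = 29; strictly interior points = area - boundary/2 + 1 = 509; answer 509
Part III: B2 = 509; w = -4; -2*(-4)^3 + 3*(-4)^2 + 9*(-4)^1 + 9 = (128) + (48) + (-36) + (9) = 149; answer 149
Part IV: B3 = 149; m = 149; squarings mod 89: 71^1=71, 71^2=57, 71^4=45, 71^8=67, 71^16=39, 71^32=8, 71^64=64, 71^128=2; 71^149 = 71^1 * 71^4 * 71^16 * 71^128 = 10 (mod 89); answer 10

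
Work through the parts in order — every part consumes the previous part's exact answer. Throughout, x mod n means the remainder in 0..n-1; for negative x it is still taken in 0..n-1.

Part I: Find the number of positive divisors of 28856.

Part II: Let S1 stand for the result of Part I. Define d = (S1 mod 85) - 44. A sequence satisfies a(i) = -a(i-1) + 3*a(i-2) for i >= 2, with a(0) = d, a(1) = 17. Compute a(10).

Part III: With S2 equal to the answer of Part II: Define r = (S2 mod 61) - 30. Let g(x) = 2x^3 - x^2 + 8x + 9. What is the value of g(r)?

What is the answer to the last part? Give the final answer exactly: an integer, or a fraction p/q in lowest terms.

453

Part I: 28856 = 2^3 * 3607; number of divisors = (3+1) * (1+1) = 8; answer 8
Part II: S1 = 8; d = -36; a(2) = -1*(17) + 3*(-36) = -125; iterating: a(2)=-125, a(3)=176, a(4)=-551, a(5)=1079, a(6)=-2732, a(7)=5969, a(8)=-14165, a(9)=32072, a(10)=-74567; answer -74567
Part III: S2 = -74567; r = 6; 2*(6)^3 - 1*(6)^2 + 8*(6)^1 + 9 = (432) + (-36) + (48) + (9) = 453; answer 453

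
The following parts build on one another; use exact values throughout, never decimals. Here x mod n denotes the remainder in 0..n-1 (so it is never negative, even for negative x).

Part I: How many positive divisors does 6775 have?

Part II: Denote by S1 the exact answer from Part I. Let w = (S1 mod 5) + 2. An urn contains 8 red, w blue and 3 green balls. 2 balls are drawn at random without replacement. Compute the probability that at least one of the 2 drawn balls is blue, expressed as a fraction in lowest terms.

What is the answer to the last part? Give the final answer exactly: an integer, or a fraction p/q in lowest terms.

Part I: 6775 = 5^2 * 271; number of divisors = (2+1) * (1+1) = 6; answer 6
Part II: S1 = 6; w = 3; total draws C(14,2) = 91; complement C(11,2) = 55; favorable 91 - 55 = 36; P = 36/91; answer 36/91

36/91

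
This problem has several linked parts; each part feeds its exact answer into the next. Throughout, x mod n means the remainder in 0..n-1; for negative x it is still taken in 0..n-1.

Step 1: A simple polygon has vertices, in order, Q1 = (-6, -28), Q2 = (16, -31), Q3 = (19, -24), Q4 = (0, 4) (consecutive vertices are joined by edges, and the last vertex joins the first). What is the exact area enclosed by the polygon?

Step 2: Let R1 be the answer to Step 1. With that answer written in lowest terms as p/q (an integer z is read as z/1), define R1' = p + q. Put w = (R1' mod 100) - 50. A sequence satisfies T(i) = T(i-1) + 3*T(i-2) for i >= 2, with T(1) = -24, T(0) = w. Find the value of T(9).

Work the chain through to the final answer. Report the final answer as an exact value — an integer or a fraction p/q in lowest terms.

-18051

Step 1: cross terms: (-6*-31 - 16*-28)=634, (16*-24 - 19*-31)=205, (19*4 - 0*-24)=76, (0*-28 - -6*4)=24; twice the area = |939| = 939; area = 939/2; answer 939/2
Step 2: R1 = 939/2; threaded value p + q = 941; w = -9; T(2) = 1*(-24) + 3*(-9) = -51; iterating: T(2)=-51, T(3)=-123, T(4)=-276, T(5)=-645, T(6)=-1473, T(7)=-3408, T(8)=-7827, T(9)=-18051; answer -18051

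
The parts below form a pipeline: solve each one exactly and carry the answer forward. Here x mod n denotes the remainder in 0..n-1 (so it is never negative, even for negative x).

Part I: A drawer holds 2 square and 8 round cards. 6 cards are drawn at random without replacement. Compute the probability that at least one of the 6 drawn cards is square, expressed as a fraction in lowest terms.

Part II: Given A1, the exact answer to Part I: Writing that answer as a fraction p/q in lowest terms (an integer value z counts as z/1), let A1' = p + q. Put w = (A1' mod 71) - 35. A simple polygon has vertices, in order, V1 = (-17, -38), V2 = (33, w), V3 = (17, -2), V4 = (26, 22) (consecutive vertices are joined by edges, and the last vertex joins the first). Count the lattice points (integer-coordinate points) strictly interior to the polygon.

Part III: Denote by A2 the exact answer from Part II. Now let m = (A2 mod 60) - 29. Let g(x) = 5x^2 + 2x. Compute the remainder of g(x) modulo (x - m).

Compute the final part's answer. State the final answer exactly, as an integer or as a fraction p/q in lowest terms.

696

Part I: total draws C(10,6) = 210; complement C(8,6) = 28; favorable 210 - 28 = 182; P = 13/15; answer 13/15
Part II: A1 = 13/15; threaded value p + q = 28; w = -7; cross terms: (-17*-7 - 33*-38)=1373, (33*-2 - 17*-7)=53, (17*22 - 26*-2)=426, (26*-38 - -17*22)=-614; twice the area = |1238| = 1238; area = 619; boundary points = 1 + 1 + 3 + 1 = 6; strictly interior points = area - boundary/2 + 1 = 617; answer 617
Part III: A2 = 617; m = -12; remainder = value at the root: 5*(-12)^2 + 2*(-12)^1 = (720) + (-24) = 696; answer 696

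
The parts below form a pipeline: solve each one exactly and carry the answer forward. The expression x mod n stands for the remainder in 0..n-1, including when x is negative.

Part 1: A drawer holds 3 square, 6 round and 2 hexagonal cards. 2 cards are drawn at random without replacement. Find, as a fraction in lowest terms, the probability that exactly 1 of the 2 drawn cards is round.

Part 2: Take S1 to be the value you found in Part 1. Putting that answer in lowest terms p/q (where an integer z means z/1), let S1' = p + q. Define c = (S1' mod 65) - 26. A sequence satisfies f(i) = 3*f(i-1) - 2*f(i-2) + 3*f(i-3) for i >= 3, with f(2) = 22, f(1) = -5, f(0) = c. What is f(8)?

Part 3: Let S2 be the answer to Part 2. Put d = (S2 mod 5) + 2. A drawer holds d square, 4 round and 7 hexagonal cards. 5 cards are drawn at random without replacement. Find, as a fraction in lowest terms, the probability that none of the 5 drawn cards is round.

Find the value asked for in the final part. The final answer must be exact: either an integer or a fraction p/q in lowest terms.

Part 1: total draws C(11,2) = 55; favorable C(6,1)*C(5,1) = 30; P = 6/11; answer 6/11
Part 2: S1 = 6/11; threaded value p + q = 17; c = -9; f(3) = 3*(22) - 2*(-5) + 3*(-9) = 49; iterating: f(3)=49, f(4)=88, f(5)=232, f(6)=667, f(7)=1801, f(8)=4765; answer 4765
Part 3: S2 = 4765; d = 2; total draws C(13,5) = 1287; favorable C(9,5) = 126; P = 14/143; answer 14/143

14/143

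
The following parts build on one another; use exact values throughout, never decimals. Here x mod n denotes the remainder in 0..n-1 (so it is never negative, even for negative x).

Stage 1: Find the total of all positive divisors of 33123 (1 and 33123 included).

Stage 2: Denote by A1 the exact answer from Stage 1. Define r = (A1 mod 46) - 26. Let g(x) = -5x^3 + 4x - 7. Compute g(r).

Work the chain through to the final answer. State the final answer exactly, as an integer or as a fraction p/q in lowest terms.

20409

Stage 1: 33123 = 3 * 61 * 181; sigma = (1 + 3) * (1 + 61) * (1 + 181) = 4 * 62 * 182 = 45136; answer 45136
Stage 2: A1 = 45136; r = -16; -5*(-16)^3 + 4*(-16)^1 - 7 = (20480) + (-64) + (-7) = 20409; answer 20409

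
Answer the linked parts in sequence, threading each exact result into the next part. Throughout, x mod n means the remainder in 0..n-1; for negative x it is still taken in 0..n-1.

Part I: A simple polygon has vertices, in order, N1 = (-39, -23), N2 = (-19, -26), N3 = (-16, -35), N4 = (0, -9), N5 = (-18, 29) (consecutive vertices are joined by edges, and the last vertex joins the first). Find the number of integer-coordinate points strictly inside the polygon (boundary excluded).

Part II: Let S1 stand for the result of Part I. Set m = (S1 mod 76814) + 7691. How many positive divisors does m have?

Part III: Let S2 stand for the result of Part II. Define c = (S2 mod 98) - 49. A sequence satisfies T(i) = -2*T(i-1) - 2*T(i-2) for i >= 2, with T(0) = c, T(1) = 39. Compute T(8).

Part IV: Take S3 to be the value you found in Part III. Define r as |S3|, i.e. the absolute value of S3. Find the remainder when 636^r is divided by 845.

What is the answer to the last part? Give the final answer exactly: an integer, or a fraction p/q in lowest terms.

Part I: cross terms: (-39*-26 - -19*-23)=577, (-19*-35 - -16*-26)=249, (-16*-9 - 0*-35)=144, (0*29 - -18*-9)=-162, (-18*-23 - -39*29)=1545; twice the area = |2353| = 2353; area = 2353/2; boundary points = 1 + 3 + 2 + 2 + 1 = 9; strictly interior points = area - boundary/2 + 1 = 1173; answer 1173
Part II: S1 = 1173; m = 8864; 8864 = 2^5 * 277; number of divisors = (5+1) * (1+1) = 12; answer 12
Part III: S2 = 12; c = -37; T(2) = -2*(39) - 2*(-37) = -4; iterating: T(2)=-4, T(3)=-70, T(4)=148, T(5)=-156, T(6)=16, T(7)=280, T(8)=-592; answer -592
Part IV: S3 = -592; r = 592; squarings mod 845: 636^1=636, 636^2=586, 636^4=326, 636^8=651, 636^16=456, 636^32=66, 636^64=131, 636^128=261, 636^256=521, 636^512=196; 636^592 = 636^16 * 636^64 * 636^512 = 781 (mod 845); answer 781

781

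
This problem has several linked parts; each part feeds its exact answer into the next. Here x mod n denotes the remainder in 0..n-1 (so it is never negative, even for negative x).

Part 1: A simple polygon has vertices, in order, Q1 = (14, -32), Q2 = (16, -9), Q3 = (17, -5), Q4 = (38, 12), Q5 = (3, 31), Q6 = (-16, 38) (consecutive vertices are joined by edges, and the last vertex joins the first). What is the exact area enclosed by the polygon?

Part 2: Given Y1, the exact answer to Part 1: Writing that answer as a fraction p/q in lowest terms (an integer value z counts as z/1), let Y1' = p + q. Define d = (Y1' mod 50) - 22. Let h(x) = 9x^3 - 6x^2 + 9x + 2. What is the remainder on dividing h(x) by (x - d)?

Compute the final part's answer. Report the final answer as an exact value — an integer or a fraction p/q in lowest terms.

Part 1: cross terms: (14*-9 - 16*-32)=386, (16*-5 - 17*-9)=73, (17*12 - 38*-5)=394, (38*31 - 3*12)=1142, (3*38 - -16*31)=610, (-16*-32 - 14*38)=-20; twice the area = |2585| = 2585; area = 2585/2; answer 2585/2
Part 2: Y1 = 2585/2; threaded value p + q = 2587; d = 15; remainder = value at the root: 9*(15)^3 - 6*(15)^2 + 9*(15)^1 + 2 = (30375) + (-1350) + (135) + (2) = 29162; answer 29162

29162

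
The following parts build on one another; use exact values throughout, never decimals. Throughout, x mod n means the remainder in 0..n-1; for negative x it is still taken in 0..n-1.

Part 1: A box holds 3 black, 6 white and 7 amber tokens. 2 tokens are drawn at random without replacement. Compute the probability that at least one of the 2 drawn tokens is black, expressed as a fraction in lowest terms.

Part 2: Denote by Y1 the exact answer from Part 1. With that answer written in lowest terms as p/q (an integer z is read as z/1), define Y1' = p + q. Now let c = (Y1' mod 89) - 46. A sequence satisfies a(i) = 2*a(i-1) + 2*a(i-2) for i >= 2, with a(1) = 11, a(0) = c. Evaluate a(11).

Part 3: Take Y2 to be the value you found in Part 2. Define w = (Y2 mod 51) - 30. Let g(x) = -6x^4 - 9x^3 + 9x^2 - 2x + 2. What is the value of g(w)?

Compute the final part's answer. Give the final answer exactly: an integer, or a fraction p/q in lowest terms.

Part 1: total draws C(16,2) = 120; complement C(13,2) = 78; favorable 120 - 78 = 42; P = 7/20; answer 7/20
Part 2: Y1 = 7/20; threaded value p + q = 27; c = -19; a(2) = 2*(11) + 2*(-19) = -16; iterating: a(2)=-16, a(3)=-10, a(4)=-52, a(5)=-124, a(6)=-352, a(7)=-952, a(8)=-2608, a(9)=-7120, a(10)=-19456, a(11)=-53152; answer -53152
Part 3: Y2 = -53152; w = 11; -6*(11)^4 - 9*(11)^3 + 9*(11)^2 - 2*(11)^1 + 2 = (-87846) + (-11979) + (1089) + (-22) + (2) = -98756; answer -98756

-98756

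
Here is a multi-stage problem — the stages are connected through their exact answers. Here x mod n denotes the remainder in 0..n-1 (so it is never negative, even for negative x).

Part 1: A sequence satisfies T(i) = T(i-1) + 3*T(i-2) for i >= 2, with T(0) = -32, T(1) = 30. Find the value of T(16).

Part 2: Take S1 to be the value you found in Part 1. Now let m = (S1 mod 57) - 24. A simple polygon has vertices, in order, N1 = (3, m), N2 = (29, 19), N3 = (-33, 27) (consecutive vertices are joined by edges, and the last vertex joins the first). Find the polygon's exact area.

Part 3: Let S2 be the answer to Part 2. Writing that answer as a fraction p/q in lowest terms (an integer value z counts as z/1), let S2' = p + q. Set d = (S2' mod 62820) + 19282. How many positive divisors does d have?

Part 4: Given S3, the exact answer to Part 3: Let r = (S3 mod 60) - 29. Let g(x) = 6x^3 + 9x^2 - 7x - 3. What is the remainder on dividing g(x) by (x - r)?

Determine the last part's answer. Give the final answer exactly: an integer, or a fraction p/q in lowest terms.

Part 1: T(2) = 1*(30) + 3*(-32) = -66; iterating: T(2)=-66, T(3)=24, T(4)=-174, T(5)=-102, T(6)=-624, T(7)=-930, T(8)=-2802, T(9)=-5592, T(10)=-13998, T(11)=-30774, T(12)=-72768, T(13)=-165090, T(14)=-383394, T(15)=-878664, T(16)=-2028846; answer -2028846
Part 2: S1 = -2028846; m = -12; cross terms: (3*19 - 29*-12)=405, (29*27 - -33*19)=1410, (-33*-12 - 3*27)=315; twice the area = |2130| = 2130; area = 1065; answer 1065
Part 3: S2 = 1065; threaded value p + q = 1066; d = 20348; 20348 = 2^2 * 5087; number of divisors = (2+1) * (1+1) = 6; answer 6
Part 4: S3 = 6; r = -23; remainder = value at the root: 6*(-23)^3 + 9*(-23)^2 - 7*(-23)^1 - 3 = (-73002) + (4761) + (161) + (-3) = -68083; answer -68083

-68083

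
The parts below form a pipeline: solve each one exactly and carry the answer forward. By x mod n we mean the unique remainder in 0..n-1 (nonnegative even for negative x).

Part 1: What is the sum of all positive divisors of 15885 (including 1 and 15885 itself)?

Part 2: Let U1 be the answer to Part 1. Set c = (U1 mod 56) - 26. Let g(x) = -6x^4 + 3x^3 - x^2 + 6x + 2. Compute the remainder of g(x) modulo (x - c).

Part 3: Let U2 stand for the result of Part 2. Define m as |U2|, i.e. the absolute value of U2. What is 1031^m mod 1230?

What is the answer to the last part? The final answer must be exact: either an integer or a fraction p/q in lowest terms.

Part 1: 15885 = 3^2 * 5 * 353; sigma = (1 + 3 + 9) * (1 + 5) * (1 + 353) = 13 * 6 * 354 = 27612; answer 27612
Part 2: U1 = 27612; c = -22; remainder = value at the root: -6*(-22)^4 + 3*(-22)^3 - 1*(-22)^2 + 6*(-22)^1 + 2 = (-1405536) + (-31944) + (-484) + (-132) + (2) = -1438094; answer -1438094
Part 3: U2 = -1438094; m = 1438094; squarings mod 1230: 1031^1=1031, 1031^2=241, 1031^4=271, 1031^8=871, 1031^16=961, 1031^32=1021, 1031^64=631, 1031^128=871, 1031^256=961, 1031^512=1021, 1031^1024=631, 1031^2048=871, 1031^4096=961, 1031^8192=1021, 1031^16384=631, 1031^32768=871, 1031^65536=961, 1031^131072=1021, 1031^262144=631, 1031^524288=871, 1031^1048576=961; 1031^1438094 = 1031^2 * 1031^4 * 1031^8 * 1031^128 * 1031^256 * 1031^4096 * 1031^8192 * 1031^16384 * 1031^32768 * 1031^65536 * 1031^262144 * 1031^1048576 = 841 (mod 1230); answer 841

841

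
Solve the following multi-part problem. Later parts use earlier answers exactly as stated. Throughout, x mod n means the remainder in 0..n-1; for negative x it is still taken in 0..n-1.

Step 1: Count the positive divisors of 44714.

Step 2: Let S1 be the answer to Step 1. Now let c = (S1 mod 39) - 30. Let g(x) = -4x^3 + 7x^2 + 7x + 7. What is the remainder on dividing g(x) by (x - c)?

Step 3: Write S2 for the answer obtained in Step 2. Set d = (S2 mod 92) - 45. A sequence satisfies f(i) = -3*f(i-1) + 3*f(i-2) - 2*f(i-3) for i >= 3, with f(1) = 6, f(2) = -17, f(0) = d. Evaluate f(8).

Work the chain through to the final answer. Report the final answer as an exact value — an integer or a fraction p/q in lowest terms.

Step 1: 44714 = 2 * 79 * 283; number of divisors = (1+1) * (1+1) * (1+1) = 8; answer 8
Step 2: S1 = 8; c = -22; remainder = value at the root: -4*(-22)^3 + 7*(-22)^2 + 7*(-22)^1 + 7 = (42592) + (3388) + (-154) + (7) = 45833; answer 45833
Step 3: S2 = 45833; d = -28; f(3) = -3*(-17) + 3*(6) - 2*(-28) = 125; iterating: f(3)=125, f(4)=-438, f(5)=1723, f(6)=-6733, f(7)=26244, f(8)=-102377; answer -102377

-102377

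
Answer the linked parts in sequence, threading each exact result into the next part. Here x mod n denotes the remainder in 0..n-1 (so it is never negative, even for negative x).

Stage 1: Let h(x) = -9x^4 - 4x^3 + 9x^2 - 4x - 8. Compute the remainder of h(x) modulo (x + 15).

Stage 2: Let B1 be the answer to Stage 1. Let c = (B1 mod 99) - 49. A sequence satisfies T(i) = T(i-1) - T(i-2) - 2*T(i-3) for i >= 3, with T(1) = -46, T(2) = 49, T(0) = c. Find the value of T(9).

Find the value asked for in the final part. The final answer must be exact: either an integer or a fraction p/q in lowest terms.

2015

Stage 1: remainder = value at the root: -9*(-15)^4 - 4*(-15)^3 + 9*(-15)^2 - 4*(-15)^1 - 8 = (-455625) + (13500) + (2025) + (60) + (-8) = -440048; answer -440048
Stage 2: B1 = -440048; c = -42; T(3) = 1*(49) - 1*(-46) - 2*(-42) = 179; iterating: T(3)=179, T(4)=222, T(5)=-55, T(6)=-635, T(7)=-1024, T(8)=-279, T(9)=2015; answer 2015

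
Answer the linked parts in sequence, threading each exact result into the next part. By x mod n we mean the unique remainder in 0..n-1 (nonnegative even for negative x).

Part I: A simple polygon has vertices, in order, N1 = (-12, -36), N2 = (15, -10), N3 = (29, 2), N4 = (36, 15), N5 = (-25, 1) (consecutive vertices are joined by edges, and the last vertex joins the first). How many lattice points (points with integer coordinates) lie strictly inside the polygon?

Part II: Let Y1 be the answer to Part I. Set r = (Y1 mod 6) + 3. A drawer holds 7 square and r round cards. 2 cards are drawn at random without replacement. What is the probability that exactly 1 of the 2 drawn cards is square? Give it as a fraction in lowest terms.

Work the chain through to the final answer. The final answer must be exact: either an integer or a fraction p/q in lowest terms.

Part I: cross terms: (-12*-10 - 15*-36)=660, (15*2 - 29*-10)=320, (29*15 - 36*2)=363, (36*1 - -25*15)=411, (-25*-36 - -12*1)=912; twice the area = |2666| = 2666; area = 1333; boundary points = 1 + 2 + 1 + 1 + 1 = 6; strictly interior points = area - boundary/2 + 1 = 1331; answer 1331
Part II: Y1 = 1331; r = 8; total draws C(15,2) = 105; favorable C(7,1)*C(8,1) = 56; P = 8/15; answer 8/15

8/15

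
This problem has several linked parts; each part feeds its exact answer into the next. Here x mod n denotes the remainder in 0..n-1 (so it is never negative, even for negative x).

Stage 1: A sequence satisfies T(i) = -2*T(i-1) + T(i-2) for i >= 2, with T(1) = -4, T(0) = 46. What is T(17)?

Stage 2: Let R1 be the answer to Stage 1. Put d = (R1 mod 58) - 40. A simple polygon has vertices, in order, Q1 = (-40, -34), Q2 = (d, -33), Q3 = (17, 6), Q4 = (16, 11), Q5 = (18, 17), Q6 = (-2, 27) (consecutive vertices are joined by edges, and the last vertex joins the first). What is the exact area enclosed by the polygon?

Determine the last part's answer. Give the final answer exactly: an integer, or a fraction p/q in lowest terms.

1257

Stage 1: T(2) = -2*(-4) + 1*(46) = 54; iterating: T(2)=54, T(3)=-112, T(4)=278, T(5)=-668, T(6)=1614, T(7)=-3896, T(8)=9406, T(9)=-22708, T(10)=54822, T(11)=-132352, T(12)=319526, T(13)=-771404, T(14)=1862334, T(15)=-4496072, T(16)=10854478, T(17)=-26205028; answer -26205028
Stage 2: R1 = -26205028; d = -30; cross terms: (-40*-33 - -30*-34)=300, (-30*6 - 17*-33)=381, (17*11 - 16*6)=91, (16*17 - 18*11)=74, (18*27 - -2*17)=520, (-2*-34 - -40*27)=1148; twice the area = |2514| = 2514; area = 1257; answer 1257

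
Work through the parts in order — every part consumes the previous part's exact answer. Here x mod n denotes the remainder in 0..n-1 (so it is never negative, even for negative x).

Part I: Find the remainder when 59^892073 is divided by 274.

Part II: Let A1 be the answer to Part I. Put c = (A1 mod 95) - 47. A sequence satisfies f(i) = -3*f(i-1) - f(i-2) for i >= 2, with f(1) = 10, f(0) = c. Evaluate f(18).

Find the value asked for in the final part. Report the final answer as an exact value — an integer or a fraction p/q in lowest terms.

4674429

Part I: squarings mod 274: 59^1=59, 59^2=193, 59^4=259, 59^8=225, 59^16=209, 59^32=115, 59^64=73, 59^128=123, 59^256=59, 59^512=193, 59^1024=259, 59^2048=225, 59^4096=209, 59^8192=115, 59^16384=73, 59^32768=123, 59^65536=59, 59^131072=193, 59^262144=259, 59^524288=225; 59^892073 = 59^1 * 59^8 * 59^32 * 59^128 * 59^1024 * 59^2048 * 59^4096 * 59^32768 * 59^65536 * 59^262144 * 59^524288 = 115 (mod 274); answer 115
Part II: A1 = 115; c = -27; f(2) = -3*(10) - 1*(-27) = -3; iterating: f(2)=-3, f(3)=-1, f(4)=6, f(5)=-17, f(6)=45, f(7)=-118, f(8)=309, f(9)=-809, f(10)=2118, f(11)=-5545, f(12)=14517, f(13)=-38006, f(14)=99501, f(15)=-260497, f(16)=681990, f(17)=-1785473, f(18)=4674429; answer 4674429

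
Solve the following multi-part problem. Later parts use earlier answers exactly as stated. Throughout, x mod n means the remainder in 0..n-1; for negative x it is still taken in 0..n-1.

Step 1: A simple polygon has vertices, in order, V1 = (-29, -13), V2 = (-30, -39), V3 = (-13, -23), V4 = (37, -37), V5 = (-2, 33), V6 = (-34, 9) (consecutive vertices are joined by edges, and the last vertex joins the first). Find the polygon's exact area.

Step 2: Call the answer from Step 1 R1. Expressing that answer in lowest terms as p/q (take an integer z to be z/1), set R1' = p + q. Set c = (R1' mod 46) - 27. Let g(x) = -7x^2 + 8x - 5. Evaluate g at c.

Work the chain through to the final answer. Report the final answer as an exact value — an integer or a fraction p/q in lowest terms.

Step 1: cross terms: (-29*-39 - -30*-13)=741, (-30*-23 - -13*-39)=183, (-13*-37 - 37*-23)=1332, (37*33 - -2*-37)=1147, (-2*9 - -34*33)=1104, (-34*-13 - -29*9)=703; twice the area = |5210| = 5210; area = 2605; answer 2605
Step 2: R1 = 2605; threaded value p + q = 2606; c = 3; -7*(3)^2 + 8*(3)^1 - 5 = (-63) + (24) + (-5) = -44; answer -44

-44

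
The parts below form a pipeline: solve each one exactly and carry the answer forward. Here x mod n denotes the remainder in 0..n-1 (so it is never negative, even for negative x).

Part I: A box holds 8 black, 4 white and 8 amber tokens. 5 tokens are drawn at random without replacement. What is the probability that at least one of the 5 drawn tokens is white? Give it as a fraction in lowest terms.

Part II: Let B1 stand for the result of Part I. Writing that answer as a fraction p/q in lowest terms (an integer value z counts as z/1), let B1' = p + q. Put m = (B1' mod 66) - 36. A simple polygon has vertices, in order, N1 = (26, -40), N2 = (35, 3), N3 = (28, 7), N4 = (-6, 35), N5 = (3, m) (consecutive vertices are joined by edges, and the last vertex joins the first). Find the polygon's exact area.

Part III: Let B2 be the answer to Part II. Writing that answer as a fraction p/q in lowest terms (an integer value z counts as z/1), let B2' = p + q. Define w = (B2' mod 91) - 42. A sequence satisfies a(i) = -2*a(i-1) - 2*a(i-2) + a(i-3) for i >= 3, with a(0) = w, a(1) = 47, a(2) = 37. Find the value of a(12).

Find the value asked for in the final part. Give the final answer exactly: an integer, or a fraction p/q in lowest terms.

Part I: total draws C(20,5) = 15504; complement C(16,5) = 4368; favorable 15504 - 4368 = 11136; P = 232/323; answer 232/323
Part II: B1 = 232/323; threaded value p + q = 555; m = -9; cross terms: (26*3 - 35*-40)=1478, (35*7 - 28*3)=161, (28*35 - -6*7)=1022, (-6*-9 - 3*35)=-51, (3*-40 - 26*-9)=114; twice the area = |2724| = 2724; area = 1362; answer 1362
Part III: B2 = 1362; threaded value p + q = 1363; w = 47; a(3) = -2*(37) - 2*(47) + 1*(47) = -121; iterating: a(3)=-121, a(4)=215, a(5)=-151, a(6)=-249, a(7)=1015, a(8)=-1683, a(9)=1087, a(10)=2207, a(11)=-8271, a(12)=13215; answer 13215

13215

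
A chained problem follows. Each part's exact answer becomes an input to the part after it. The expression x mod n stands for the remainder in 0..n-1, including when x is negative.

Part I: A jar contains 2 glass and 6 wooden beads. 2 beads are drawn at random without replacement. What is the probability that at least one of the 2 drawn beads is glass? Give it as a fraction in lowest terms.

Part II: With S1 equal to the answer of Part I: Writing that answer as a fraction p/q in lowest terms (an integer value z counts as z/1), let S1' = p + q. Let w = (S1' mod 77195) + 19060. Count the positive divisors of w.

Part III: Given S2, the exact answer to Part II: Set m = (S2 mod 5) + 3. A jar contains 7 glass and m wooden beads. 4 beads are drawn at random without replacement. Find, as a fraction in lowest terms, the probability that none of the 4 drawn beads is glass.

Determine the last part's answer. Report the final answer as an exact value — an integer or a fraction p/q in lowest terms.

Part I: total draws C(8,2) = 28; complement C(6,2) = 15; favorable 28 - 15 = 13; P = 13/28; answer 13/28
Part II: S1 = 13/28; threaded value p + q = 41; w = 19101; 19101 = 3 * 6367; number of divisors = (1+1) * (1+1) = 4; answer 4
Part III: S2 = 4; m = 7; total draws C(14,4) = 1001; favorable C(7,4) = 35; P = 5/143; answer 5/143

5/143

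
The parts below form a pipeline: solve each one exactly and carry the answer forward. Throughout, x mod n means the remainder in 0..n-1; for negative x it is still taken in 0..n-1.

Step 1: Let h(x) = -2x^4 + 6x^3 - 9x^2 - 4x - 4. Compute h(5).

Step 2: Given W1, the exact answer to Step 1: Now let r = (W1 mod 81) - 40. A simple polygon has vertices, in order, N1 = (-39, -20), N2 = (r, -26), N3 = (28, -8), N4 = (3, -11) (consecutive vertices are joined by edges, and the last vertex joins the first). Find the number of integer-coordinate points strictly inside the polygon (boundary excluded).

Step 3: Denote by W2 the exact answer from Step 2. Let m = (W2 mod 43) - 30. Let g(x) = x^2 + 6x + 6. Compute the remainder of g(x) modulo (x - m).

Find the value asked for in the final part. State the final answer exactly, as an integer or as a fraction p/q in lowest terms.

Step 1: -2*(5)^4 + 6*(5)^3 - 9*(5)^2 - 4*(5)^1 - 4 = (-1250) + (750) + (-225) + (-20) + (-4) = -749; answer -749
Step 2: W1 = -749; r = 21; cross terms: (-39*-26 - 21*-20)=1434, (21*-8 - 28*-26)=560, (28*-11 - 3*-8)=-284, (3*-20 - -39*-11)=-489; twice the area = |1221| = 1221; area = 1221/2; boundary points = 6 + 1 + 1 + 3 = 11; strictly interior points = area - boundary/2 + 1 = 606; answer 606
Step 3: W2 = 606; m = -26; remainder = value at the root: 1*(-26)^2 + 6*(-26)^1 + 6 = (676) + (-156) + (6) = 526; answer 526

526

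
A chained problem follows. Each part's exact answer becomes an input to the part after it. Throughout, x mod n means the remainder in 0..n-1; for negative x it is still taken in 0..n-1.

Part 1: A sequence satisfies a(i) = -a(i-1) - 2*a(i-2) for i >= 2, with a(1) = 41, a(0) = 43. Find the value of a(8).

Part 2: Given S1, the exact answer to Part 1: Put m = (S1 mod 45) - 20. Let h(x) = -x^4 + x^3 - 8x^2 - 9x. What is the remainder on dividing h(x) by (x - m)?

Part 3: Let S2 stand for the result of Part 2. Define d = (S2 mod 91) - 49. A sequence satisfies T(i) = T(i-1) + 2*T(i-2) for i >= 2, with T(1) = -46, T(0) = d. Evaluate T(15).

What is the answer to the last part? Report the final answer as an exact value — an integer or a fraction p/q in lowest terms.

-567990

Part 1: a(2) = -1*(41) - 2*(43) = -127; iterating: a(2)=-127, a(3)=45, a(4)=209, a(5)=-299, a(6)=-119, a(7)=717, a(8)=-479; answer -479
Part 2: S1 = -479; m = -4; remainder = value at the root: -1*(-4)^4 + 1*(-4)^3 - 8*(-4)^2 - 9*(-4)^1 = (-256) + (-64) + (-128) + (36) = -412; answer -412
Part 3: S2 = -412; d = -6; T(2) = 1*(-46) + 2*(-6) = -58; iterating: T(2)=-58, T(3)=-150, T(4)=-266, T(5)=-566, T(6)=-1098, T(7)=-2230, T(8)=-4426, T(9)=-8886, T(10)=-17738, T(11)=-35510, T(12)=-70986, T(13)=-142006, T(14)=-283978, T(15)=-567990; answer -567990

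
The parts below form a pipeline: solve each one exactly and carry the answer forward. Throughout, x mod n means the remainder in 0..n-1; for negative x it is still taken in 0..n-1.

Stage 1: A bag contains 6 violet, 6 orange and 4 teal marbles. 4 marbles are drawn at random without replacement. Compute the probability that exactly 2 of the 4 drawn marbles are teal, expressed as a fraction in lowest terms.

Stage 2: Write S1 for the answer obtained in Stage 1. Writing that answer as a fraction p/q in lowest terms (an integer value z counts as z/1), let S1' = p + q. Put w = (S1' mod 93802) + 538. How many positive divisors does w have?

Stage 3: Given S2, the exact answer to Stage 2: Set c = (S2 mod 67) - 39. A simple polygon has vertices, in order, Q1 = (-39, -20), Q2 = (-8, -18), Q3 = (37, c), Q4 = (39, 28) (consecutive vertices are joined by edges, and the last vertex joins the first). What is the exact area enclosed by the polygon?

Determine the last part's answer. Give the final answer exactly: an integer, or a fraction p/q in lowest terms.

Stage 1: total draws C(16,4) = 1820; favorable C(4,2)*C(12,2) = 396; P = 99/455; answer 99/455
Stage 2: S1 = 99/455; threaded value p + q = 554; w = 1092; 1092 = 2^2 * 3 * 7 * 13; number of divisors = (2+1) * (1+1) * (1+1) * (1+1) = 24; answer 24
Stage 3: S2 = 24; c = -15; cross terms: (-39*-18 - -8*-20)=542, (-8*-15 - 37*-18)=786, (37*28 - 39*-15)=1621, (39*-20 - -39*28)=312; twice the area = |3261| = 3261; area = 3261/2; answer 3261/2

3261/2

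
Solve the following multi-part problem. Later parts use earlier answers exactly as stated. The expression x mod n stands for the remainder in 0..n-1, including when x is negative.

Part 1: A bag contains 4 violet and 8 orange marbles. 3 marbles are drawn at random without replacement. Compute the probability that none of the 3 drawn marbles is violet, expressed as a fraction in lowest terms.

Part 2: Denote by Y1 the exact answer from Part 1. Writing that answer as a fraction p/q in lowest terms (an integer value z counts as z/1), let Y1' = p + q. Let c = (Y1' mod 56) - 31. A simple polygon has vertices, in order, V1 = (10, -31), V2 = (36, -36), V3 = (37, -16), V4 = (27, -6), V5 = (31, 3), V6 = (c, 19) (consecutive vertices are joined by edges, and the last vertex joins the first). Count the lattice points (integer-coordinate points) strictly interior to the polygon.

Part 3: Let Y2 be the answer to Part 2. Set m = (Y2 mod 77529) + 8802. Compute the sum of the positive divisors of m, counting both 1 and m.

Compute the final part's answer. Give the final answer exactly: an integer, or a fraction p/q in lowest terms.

12960

Part 1: total draws C(12,3) = 220; favorable C(8,3) = 56; P = 14/55; answer 14/55
Part 2: Y1 = 14/55; threaded value p + q = 69; c = -18; cross terms: (10*-36 - 36*-31)=756, (36*-16 - 37*-36)=756, (37*-6 - 27*-16)=210, (27*3 - 31*-6)=267, (31*19 - -18*3)=643, (-18*-31 - 10*19)=368; twice the area = |3000| = 3000; area = 1500; boundary points = 1 + 1 + 10 + 1 + 1 + 2 = 16; strictly interior points = area - boundary/2 + 1 = 1493; answer 1493
Part 3: Y2 = 1493; m = 10295; 10295 = 5 * 29 * 71; sigma = (1 + 5) * (1 + 29) * (1 + 71) = 6 * 30 * 72 = 12960; answer 12960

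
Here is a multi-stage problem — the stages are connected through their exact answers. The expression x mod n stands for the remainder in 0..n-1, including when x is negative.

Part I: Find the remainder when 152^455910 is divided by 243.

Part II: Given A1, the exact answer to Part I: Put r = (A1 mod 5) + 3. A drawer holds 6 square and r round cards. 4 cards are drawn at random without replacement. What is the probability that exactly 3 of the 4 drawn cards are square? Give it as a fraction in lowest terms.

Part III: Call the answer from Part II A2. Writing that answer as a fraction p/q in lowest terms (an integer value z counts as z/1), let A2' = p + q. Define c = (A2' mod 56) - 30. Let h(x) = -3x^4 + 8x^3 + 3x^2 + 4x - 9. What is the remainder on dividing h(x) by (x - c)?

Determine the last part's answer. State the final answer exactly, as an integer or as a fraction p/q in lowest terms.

-21

Part I: squarings mod 243: 152^1=152, 152^2=19, 152^4=118, 152^8=73, 152^16=226, 152^32=46, 152^64=172, 152^128=181, 152^256=199, 152^512=235, 152^1024=64, 152^2048=208, 152^4096=10, 152^8192=100, 152^16384=37, 152^32768=154, 152^65536=145, 152^131072=127, 152^262144=91; 152^455910 = 152^2 * 152^4 * 152^32 * 152^64 * 152^128 * 152^1024 * 152^4096 * 152^8192 * 152^16384 * 152^32768 * 152^131072 * 152^262144 = 136 (mod 243); answer 136
Part II: A1 = 136; r = 4; total draws C(10,4) = 210; favorable C(6,3)*C(4,1) = 80; P = 8/21; answer 8/21
Part III: A2 = 8/21; threaded value p + q = 29; c = -1; remainder = value at the root: -3*(-1)^4 + 8*(-1)^3 + 3*(-1)^2 + 4*(-1)^1 - 9 = (-3) + (-8) + (3) + (-4) + (-9) = -21; answer -21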